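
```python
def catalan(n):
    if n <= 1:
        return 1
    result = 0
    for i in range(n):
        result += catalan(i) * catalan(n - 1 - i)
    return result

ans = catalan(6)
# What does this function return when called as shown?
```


catalan(6)
= sum of catalan(i) * catalan(6-1-i) for i in 0..5
First compute sub-values bottom-up:
  catalan(0) = 1, catalan(1) = 1
  catalan(2) = 1*1 + 1*1 = 2
  catalan(3) = 1*2 + 1*1 + 2*1 = 5
  catalan(4) = 1*5 + 1*2 + 2*1 + 5*1 = 14
  catalan(5) = 1*14 + 1*5 + 2*2 + 5*1 + 14*1 = 42
Now catalan(6):
  catalan(0)*catalan(5) = 1*42 = 42
  catalan(1)*catalan(4) = 1*14 = 14
  catalan(2)*catalan(3) = 2*5 = 10
  catalan(3)*catalan(2) = 5*2 = 10
  catalan(4)*catalan(1) = 14*1 = 14
  catalan(5)*catalan(0) = 42*1 = 42
= 42 + 14 + 10 + 10 + 14 + 42
= 132


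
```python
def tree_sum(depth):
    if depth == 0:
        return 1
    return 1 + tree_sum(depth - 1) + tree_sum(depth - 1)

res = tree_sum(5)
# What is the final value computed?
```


tree_sum(5)
= 1 + tree_sum(4) + tree_sum(4)
= 1 + 2 * tree_sum(4)
tree_sum(k) = 2^(k+1) - 1
tree_sum(0) = 1
tree_sum(1) = 3
tree_sum(2) = 7
tree_sum(3) = 15
tree_sum(4) = 31
tree_sum(5) = 2^6 - 1 = 63


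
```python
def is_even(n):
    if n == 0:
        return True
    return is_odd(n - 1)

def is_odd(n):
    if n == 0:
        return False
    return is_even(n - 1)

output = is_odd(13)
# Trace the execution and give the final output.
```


is_odd(13)
= is_even(12)
= is_odd(11)
= is_even(10)
= is_odd(9)
= is_even(8)
= is_odd(7)
= is_even(6)
= is_odd(5)
= is_even(4)
= is_odd(3)
= is_even(2)
= is_odd(1)
= is_even(0)
n == 0: return True
= True


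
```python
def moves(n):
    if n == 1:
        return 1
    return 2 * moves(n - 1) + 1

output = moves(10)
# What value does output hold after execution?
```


moves(10)
= 2 * moves(9) + 1
= 2 * (2 * moves(8) + 1) + 1
= 2 * (2 * (2 * moves(7) + 1) + 1) + 1
= 2 * (2 * (2 * (2 * moves(6) + 1) + 1) + 1) + 1
= 2 * (2 * (2 * (2 * (2 * moves(5) + 1) + 1) + 1) + 1) + 1
= 2 * (2 * (2 * (2 * (2 * (2 * moves(4) + 1) + 1) + 1) + 1) + 1) + 1
= 2 * (2 * (2 * (2 * (2 * (2 * (2 * moves(3) + 1) + 1) + 1) + 1) + 1) + 1) + 1
= 2 * (2 * (2 * (2 * (2 * (2 * (2 * (2 * moves(2) + 1) + 1) + 1) + 1) + 1) + 1) + 1) + 1
= 2 * (2 * (2 * (2 * (2 * (2 * (2 * (2 * (2 * moves(1) + 1) + 1) + 1) + 1) + 1) + 1) + 1) + 1) + 1
Now compute bottom-up:
moves(1) = 1
moves(2) = 2 * 1 + 1 = 3
moves(3) = 2 * 3 + 1 = 7
moves(4) = 2 * 7 + 1 = 15
moves(5) = 2 * 15 + 1 = 31
moves(6) = 2 * 31 + 1 = 63
moves(7) = 2 * 63 + 1 = 127
moves(8) = 2 * 127 + 1 = 255
moves(9) = 2 * 255 + 1 = 511
moves(10) = 2 * 511 + 1 = 1023
= 1023


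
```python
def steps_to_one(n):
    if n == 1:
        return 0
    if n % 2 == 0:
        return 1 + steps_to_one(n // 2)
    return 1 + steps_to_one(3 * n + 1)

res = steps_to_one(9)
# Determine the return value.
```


steps_to_one(9)
9 is odd -> 3*9+1 = 28 -> steps_to_one(28)
28 is even -> steps_to_one(14)
14 is even -> steps_to_one(7)
7 is odd -> 3*7+1 = 22 -> steps_to_one(22)
22 is even -> steps_to_one(11)
11 is odd -> 3*11+1 = 34 -> steps_to_one(34)
34 is even -> steps_to_one(17)
17 is odd -> 3*17+1 = 52 -> steps_to_one(52)
52 is even -> steps_to_one(26)
26 is even -> steps_to_one(13)
13 is odd -> 3*13+1 = 40 -> steps_to_one(40)
40 is even -> steps_to_one(20)
20 is even -> steps_to_one(10)
10 is even -> steps_to_one(5)
5 is odd -> 3*5+1 = 16 -> steps_to_one(16)
16 is even -> steps_to_one(8)
8 is even -> steps_to_one(4)
4 is even -> steps_to_one(2)
2 is even -> steps_to_one(1)
Reached 1 after 19 steps
= 19


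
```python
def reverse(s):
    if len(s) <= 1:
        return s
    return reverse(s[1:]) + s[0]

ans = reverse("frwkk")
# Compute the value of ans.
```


reverse("frwkk")
= reverse("rwkk") + "f"
= reverse("wkk") + "r" + "f"
= reverse("kk") + "w" + "r" + "f"
= reverse("k") + "k" + "w" + "r" + "f"
= "k" + "k" + "w" + "r" + "f"
= "kkwrf"


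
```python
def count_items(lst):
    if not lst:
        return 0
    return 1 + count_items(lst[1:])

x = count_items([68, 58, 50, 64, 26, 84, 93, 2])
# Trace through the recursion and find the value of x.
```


count_items([68, 58, 50, 64, 26, 84, 93, 2])
= 1 + count_items([58, 50, 64, 26, 84, 93, 2])
= 1 + 1 + count_items([50, 64, 26, 84, 93, 2])
= 1 + 1 + 1 + count_items([64, 26, 84, 93, 2])
= 1 + 1 + 1 + 1 + count_items([26, 84, 93, 2])
= 1 + 1 + 1 + 1 + 1 + count_items([84, 93, 2])
= 1 + 1 + 1 + 1 + 1 + 1 + count_items([93, 2])
= 1 + 1 + 1 + 1 + 1 + 1 + 1 + count_items([2])
= 1 + 1 + 1 + 1 + 1 + 1 + 1 + 1 + count_items([])
= 1 + 1 + 1 + 1 + 1 + 1 + 1 + 1 + 0
= 8


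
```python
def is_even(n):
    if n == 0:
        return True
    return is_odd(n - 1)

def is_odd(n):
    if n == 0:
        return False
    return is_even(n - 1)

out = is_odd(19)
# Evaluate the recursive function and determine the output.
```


is_odd(19)
= is_even(18)
= is_odd(17)
= is_even(16)
= is_odd(15)
= is_even(14)
= is_odd(13)
= is_even(12)
= is_odd(11)
= is_even(10)
= is_odd(9)
= is_even(8)
= is_odd(7)
= is_even(6)
= is_odd(5)
= is_even(4)
= is_odd(3)
= is_even(2)
= is_odd(1)
= is_even(0)
n == 0: return True
= True


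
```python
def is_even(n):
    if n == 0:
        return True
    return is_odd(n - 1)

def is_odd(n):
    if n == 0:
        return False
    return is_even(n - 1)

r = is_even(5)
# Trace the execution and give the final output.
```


is_even(5)
= is_odd(4)
= is_even(3)
= is_odd(2)
= is_even(1)
= is_odd(0)
n == 0: return False
= False


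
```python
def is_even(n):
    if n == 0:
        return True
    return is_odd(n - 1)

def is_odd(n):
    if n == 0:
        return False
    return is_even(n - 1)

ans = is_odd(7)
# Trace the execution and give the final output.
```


is_odd(7)
= is_even(6)
= is_odd(5)
= is_even(4)
= is_odd(3)
= is_even(2)
= is_odd(1)
= is_even(0)
n == 0: return True
= True


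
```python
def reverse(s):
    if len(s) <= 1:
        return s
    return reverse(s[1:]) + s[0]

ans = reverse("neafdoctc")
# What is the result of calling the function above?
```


reverse("neafdoctc")
= reverse("eafdoctc") + "n"
= reverse("afdoctc") + "e" + "n"
= reverse("fdoctc") + "a" + "e" + "n"
= reverse("doctc") + "f" + "a" + "e" + "n"
= reverse("octc") + "d" + "f" + "a" + "e" + "n"
= reverse("ctc") + "o" + "d" + "f" + "a" + "e" + "n"
= reverse("tc") + "c" + "o" + "d" + "f" + "a" + "e" + "n"
= reverse("c") + "t" + "c" + "o" + "d" + "f" + "a" + "e" + "n"
= "c" + "t" + "c" + "o" + "d" + "f" + "a" + "e" + "n"
= "ctcodfaen"


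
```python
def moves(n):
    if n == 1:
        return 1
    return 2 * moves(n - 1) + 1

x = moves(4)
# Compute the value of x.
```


moves(4)
= 2 * moves(3) + 1
= 2 * (2 * moves(2) + 1) + 1
= 2 * (2 * (2 * moves(1) + 1) + 1) + 1
Now compute bottom-up:
moves(1) = 1
moves(2) = 2 * 1 + 1 = 3
moves(3) = 2 * 3 + 1 = 7
moves(4) = 2 * 7 + 1 = 15
= 15


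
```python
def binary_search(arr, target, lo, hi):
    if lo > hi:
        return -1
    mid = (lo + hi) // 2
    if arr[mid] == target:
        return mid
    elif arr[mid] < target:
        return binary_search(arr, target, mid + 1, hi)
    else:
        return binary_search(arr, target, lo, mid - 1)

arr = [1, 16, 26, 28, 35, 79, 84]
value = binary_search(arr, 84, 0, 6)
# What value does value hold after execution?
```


binary_search(arr, 84, 0, 6)
lo=0, hi=6, mid=3, arr[mid]=28
28 < 84, search right half
lo=4, hi=6, mid=5, arr[mid]=79
79 < 84, search right half
lo=6, hi=6, mid=6, arr[mid]=84
arr[6] == 84, found at index 6
= 6


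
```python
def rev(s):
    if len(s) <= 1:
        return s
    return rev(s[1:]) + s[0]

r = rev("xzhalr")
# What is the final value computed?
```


rev("xzhalr")
= rev("zhalr") + "x"
= rev("halr") + "z" + "x"
= rev("alr") + "h" + "z" + "x"
= rev("lr") + "a" + "h" + "z" + "x"
= rev("r") + "l" + "a" + "h" + "z" + "x"
= "r" + "l" + "a" + "h" + "z" + "x"
= "rlahzx"


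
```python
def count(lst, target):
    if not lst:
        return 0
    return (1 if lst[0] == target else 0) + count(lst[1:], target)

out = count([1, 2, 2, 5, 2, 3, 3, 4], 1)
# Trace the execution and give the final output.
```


count([1, 2, 2, 5, 2, 3, 3, 4], 1)
lst[0]=1 == 1: 1 + count([2, 2, 5, 2, 3, 3, 4], 1)
lst[0]=2 != 1: 0 + count([2, 5, 2, 3, 3, 4], 1)
lst[0]=2 != 1: 0 + count([5, 2, 3, 3, 4], 1)
lst[0]=5 != 1: 0 + count([2, 3, 3, 4], 1)
lst[0]=2 != 1: 0 + count([3, 3, 4], 1)
lst[0]=3 != 1: 0 + count([3, 4], 1)
lst[0]=3 != 1: 0 + count([4], 1)
lst[0]=4 != 1: 0 + count([], 1)
= 1


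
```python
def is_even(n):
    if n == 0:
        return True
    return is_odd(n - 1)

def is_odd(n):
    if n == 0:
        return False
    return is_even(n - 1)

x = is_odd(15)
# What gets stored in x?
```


is_odd(15)
= is_even(14)
= is_odd(13)
= is_even(12)
= is_odd(11)
= is_even(10)
= is_odd(9)
= is_even(8)
= is_odd(7)
= is_even(6)
= is_odd(5)
= is_even(4)
= is_odd(3)
= is_even(2)
= is_odd(1)
= is_even(0)
n == 0: return True
= True


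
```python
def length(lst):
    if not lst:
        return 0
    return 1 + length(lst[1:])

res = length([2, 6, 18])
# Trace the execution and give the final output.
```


length([2, 6, 18])
= 1 + length([6, 18])
= 1 + 1 + length([18])
= 1 + 1 + 1 + length([])
= 1 + 1 + 1 + 0
= 3


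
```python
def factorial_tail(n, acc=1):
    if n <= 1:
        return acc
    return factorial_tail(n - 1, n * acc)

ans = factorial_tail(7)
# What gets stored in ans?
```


factorial_tail(7, 1)
= factorial_tail(6, 7 * 1) = factorial_tail(6, 7)
= factorial_tail(5, 6 * 7) = factorial_tail(5, 42)
= factorial_tail(4, 5 * 42) = factorial_tail(4, 210)
= factorial_tail(3, 4 * 210) = factorial_tail(3, 840)
= factorial_tail(2, 3 * 840) = factorial_tail(2, 2520)
= factorial_tail(1, 2 * 2520) = factorial_tail(1, 5040)
n <= 1, return acc = 5040


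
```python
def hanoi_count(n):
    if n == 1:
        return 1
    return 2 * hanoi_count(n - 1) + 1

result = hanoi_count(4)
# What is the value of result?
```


hanoi_count(4)
= 2 * hanoi_count(3) + 1
= 2 * (2 * hanoi_count(2) + 1) + 1
= 2 * (2 * (2 * hanoi_count(1) + 1) + 1) + 1
Now compute bottom-up:
hanoi_count(1) = 1
hanoi_count(2) = 2 * 1 + 1 = 3
hanoi_count(3) = 2 * 3 + 1 = 7
hanoi_count(4) = 2 * 7 + 1 = 15
= 15


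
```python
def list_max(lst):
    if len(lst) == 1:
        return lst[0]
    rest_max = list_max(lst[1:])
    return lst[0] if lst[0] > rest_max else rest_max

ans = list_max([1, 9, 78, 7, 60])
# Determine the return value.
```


list_max([1, 9, 78, 7, 60])
= compare 1 with list_max([9, 78, 7, 60])
= compare 9 with list_max([78, 7, 60])
= compare 78 with list_max([7, 60])
= compare 7 with list_max([60])
Base: list_max([60]) = 60
compare 7 with 60: max = 60
compare 78 with 60: max = 78
compare 9 with 78: max = 78
compare 1 with 78: max = 78
= 78


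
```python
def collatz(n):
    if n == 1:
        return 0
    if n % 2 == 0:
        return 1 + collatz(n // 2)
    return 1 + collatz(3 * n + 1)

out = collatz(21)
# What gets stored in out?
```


collatz(21)
21 is odd -> 3*21+1 = 64 -> collatz(64)
64 is even -> collatz(32)
32 is even -> collatz(16)
16 is even -> collatz(8)
8 is even -> collatz(4)
4 is even -> collatz(2)
2 is even -> collatz(1)
Reached 1 after 7 steps
= 7


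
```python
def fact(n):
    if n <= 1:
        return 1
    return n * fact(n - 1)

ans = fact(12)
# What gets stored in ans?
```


fact(12)
= 12 * fact(11)
= 12 * 11 * fact(10)
= 12 * 11 * 10 * fact(9)
= 12 * 11 * 10 * 9 * fact(8)
= 12 * 11 * 10 * 9 * 8 * fact(7)
= 12 * 11 * 10 * 9 * 8 * 7 * fact(6)
= 12 * 11 * 10 * 9 * 8 * 7 * 6 * fact(5)
= 12 * 11 * 10 * 9 * 8 * 7 * 6 * 5 * fact(4)
= 12 * 11 * 10 * 9 * 8 * 7 * 6 * 5 * 4 * fact(3)
= 12 * 11 * 10 * 9 * 8 * 7 * 6 * 5 * 4 * 3 * fact(2)
= 12 * 11 * 10 * 9 * 8 * 7 * 6 * 5 * 4 * 3 * 2 * fact(1)
= 12 * 11 * 10 * 9 * 8 * 7 * 6 * 5 * 4 * 3 * 2 * 1
= 479001600


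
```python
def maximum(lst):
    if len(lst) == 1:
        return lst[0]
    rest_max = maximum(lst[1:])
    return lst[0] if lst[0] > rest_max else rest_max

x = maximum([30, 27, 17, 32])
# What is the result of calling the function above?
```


maximum([30, 27, 17, 32])
= compare 30 with maximum([27, 17, 32])
= compare 27 with maximum([17, 32])
= compare 17 with maximum([32])
Base: maximum([32]) = 32
compare 17 with 32: max = 32
compare 27 with 32: max = 32
compare 30 with 32: max = 32
= 32


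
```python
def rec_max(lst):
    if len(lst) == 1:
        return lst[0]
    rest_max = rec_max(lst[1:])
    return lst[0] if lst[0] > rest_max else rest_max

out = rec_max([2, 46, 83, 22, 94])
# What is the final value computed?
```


rec_max([2, 46, 83, 22, 94])
= compare 2 with rec_max([46, 83, 22, 94])
= compare 46 with rec_max([83, 22, 94])
= compare 83 with rec_max([22, 94])
= compare 22 with rec_max([94])
Base: rec_max([94]) = 94
compare 22 with 94: max = 94
compare 83 with 94: max = 94
compare 46 with 94: max = 94
compare 2 with 94: max = 94
= 94


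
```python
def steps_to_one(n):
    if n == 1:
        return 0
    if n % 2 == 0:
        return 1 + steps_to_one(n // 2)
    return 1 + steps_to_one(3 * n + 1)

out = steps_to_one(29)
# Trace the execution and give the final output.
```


steps_to_one(29)
29 is odd -> 3*29+1 = 88 -> steps_to_one(88)
88 is even -> steps_to_one(44)
44 is even -> steps_to_one(22)
22 is even -> steps_to_one(11)
11 is odd -> 3*11+1 = 34 -> steps_to_one(34)
34 is even -> steps_to_one(17)
17 is odd -> 3*17+1 = 52 -> steps_to_one(52)
52 is even -> steps_to_one(26)
26 is even -> steps_to_one(13)
13 is odd -> 3*13+1 = 40 -> steps_to_one(40)
40 is even -> steps_to_one(20)
20 is even -> steps_to_one(10)
10 is even -> steps_to_one(5)
5 is odd -> 3*5+1 = 16 -> steps_to_one(16)
16 is even -> steps_to_one(8)
8 is even -> steps_to_one(4)
4 is even -> steps_to_one(2)
2 is even -> steps_to_one(1)
Reached 1 after 18 steps
= 18


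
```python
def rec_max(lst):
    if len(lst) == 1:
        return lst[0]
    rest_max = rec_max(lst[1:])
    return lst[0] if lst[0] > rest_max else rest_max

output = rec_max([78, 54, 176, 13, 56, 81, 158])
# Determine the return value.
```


rec_max([78, 54, 176, 13, 56, 81, 158])
= compare 78 with rec_max([54, 176, 13, 56, 81, 158])
= compare 54 with rec_max([176, 13, 56, 81, 158])
= compare 176 with rec_max([13, 56, 81, 158])
= compare 13 with rec_max([56, 81, 158])
= compare 56 with rec_max([81, 158])
= compare 81 with rec_max([158])
Base: rec_max([158]) = 158
compare 81 with 158: max = 158
compare 56 with 158: max = 158
compare 13 with 158: max = 158
compare 176 with 158: max = 176
compare 54 with 176: max = 176
compare 78 with 176: max = 176
= 176


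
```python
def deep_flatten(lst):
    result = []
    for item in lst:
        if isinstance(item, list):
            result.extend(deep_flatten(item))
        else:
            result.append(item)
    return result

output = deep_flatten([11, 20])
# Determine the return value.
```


deep_flatten([11, 20])
Processing each element:
  11 is not a list -> append 11
  20 is not a list -> append 20
= [11, 20]


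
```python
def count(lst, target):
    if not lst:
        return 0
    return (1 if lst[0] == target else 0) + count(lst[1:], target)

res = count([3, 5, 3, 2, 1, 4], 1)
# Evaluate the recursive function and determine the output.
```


count([3, 5, 3, 2, 1, 4], 1)
lst[0]=3 != 1: 0 + count([5, 3, 2, 1, 4], 1)
lst[0]=5 != 1: 0 + count([3, 2, 1, 4], 1)
lst[0]=3 != 1: 0 + count([2, 1, 4], 1)
lst[0]=2 != 1: 0 + count([1, 4], 1)
lst[0]=1 == 1: 1 + count([4], 1)
lst[0]=4 != 1: 0 + count([], 1)
= 1


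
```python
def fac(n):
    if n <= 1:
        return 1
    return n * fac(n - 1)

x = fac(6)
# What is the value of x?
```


fac(6)
= 6 * fac(5)
= 6 * 5 * fac(4)
= 6 * 5 * 4 * fac(3)
= 6 * 5 * 4 * 3 * fac(2)
= 6 * 5 * 4 * 3 * 2 * fac(1)
= 6 * 5 * 4 * 3 * 2 * 1
= 720


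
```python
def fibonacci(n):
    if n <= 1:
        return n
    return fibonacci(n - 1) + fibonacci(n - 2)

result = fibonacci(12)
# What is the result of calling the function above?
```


fibonacci(12)
= fibonacci(11) + fibonacci(10)
= (fibonacci(10) + fibonacci(9)) + fibonacci(10)
Computing bottom-up: fibonacci(0)=0, fibonacci(1)=1, fibonacci(2)=1, fibonacci(3)=2, fibonacci(4)=3, fibonacci(5)=5, fibonacci(6)=8, fibonacci(7)=13, fibonacci(8)=21, fibonacci(9)=34, fibonacci(10)=55, fibonacci(11)=89, fibonacci(12)=144
= 144


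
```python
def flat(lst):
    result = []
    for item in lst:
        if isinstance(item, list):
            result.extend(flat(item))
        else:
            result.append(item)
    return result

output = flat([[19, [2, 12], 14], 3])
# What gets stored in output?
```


flat([[19, [2, 12], 14], 3])
Processing each element:
  [19, [2, 12], 14] is a list -> flat recursively -> [19, 2, 12, 14]
  3 is not a list -> append 3
= [19, 2, 12, 14, 3]


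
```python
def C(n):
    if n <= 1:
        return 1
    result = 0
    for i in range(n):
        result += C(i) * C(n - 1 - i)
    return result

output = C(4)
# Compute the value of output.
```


C(4)
= sum of C(i) * C(4-1-i) for i in 0..3
First compute sub-values bottom-up:
  C(0) = 1, C(1) = 1
  C(2) = 1*1 + 1*1 = 2
  C(3) = 1*2 + 1*1 + 2*1 = 5
Now C(4):
  C(0)*C(3) = 1*5 = 5
  C(1)*C(2) = 1*2 = 2
  C(2)*C(1) = 2*1 = 2
  C(3)*C(0) = 5*1 = 5
= 5 + 2 + 2 + 5
= 14


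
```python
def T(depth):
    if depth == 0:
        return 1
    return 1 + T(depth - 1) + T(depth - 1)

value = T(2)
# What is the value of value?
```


T(2)
= 1 + T(1) + T(1)
= 1 + 2 * T(1)
T(k) = 2^(k+1) - 1
T(0) = 1
T(1) = 3
T(2) = 7
T(2) = 2^3 - 1 = 7


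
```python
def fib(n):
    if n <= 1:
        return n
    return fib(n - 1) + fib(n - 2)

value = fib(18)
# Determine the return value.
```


fib(18)
= fib(17) + fib(16)
= (fib(16) + fib(15)) + fib(16)
Computing bottom-up: fib(0)=0, fib(1)=1, fib(2)=1, fib(3)=2, fib(4)=3, fib(5)=5, fib(6)=8, fib(7)=13, fib(8)=21, fib(9)=34, fib(10)=55, fib(11)=89, fib(12)=144, fib(13)=233, fib(14)=377, fib(15)=610, fib(16)=987, fib(17)=1597, fib(18)=2584
= 2584


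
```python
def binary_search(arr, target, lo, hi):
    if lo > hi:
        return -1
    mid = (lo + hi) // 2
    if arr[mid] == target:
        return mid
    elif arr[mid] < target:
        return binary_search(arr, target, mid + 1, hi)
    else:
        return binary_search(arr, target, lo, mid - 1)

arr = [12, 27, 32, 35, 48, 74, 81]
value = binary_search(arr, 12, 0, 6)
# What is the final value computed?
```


binary_search(arr, 12, 0, 6)
lo=0, hi=6, mid=3, arr[mid]=35
35 > 12, search left half
lo=0, hi=2, mid=1, arr[mid]=27
27 > 12, search left half
lo=0, hi=0, mid=0, arr[mid]=12
arr[0] == 12, found at index 0
= 0


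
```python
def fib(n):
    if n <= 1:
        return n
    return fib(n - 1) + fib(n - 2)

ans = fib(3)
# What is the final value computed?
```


fib(3)
= fib(2) + fib(1)
Computing bottom-up: fib(0)=0, fib(1)=1, fib(2)=1, fib(3)=2
= 2


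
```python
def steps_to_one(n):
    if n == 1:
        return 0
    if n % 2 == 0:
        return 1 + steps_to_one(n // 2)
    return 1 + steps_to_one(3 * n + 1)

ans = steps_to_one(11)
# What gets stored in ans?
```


steps_to_one(11)
11 is odd -> 3*11+1 = 34 -> steps_to_one(34)
34 is even -> steps_to_one(17)
17 is odd -> 3*17+1 = 52 -> steps_to_one(52)
52 is even -> steps_to_one(26)
26 is even -> steps_to_one(13)
13 is odd -> 3*13+1 = 40 -> steps_to_one(40)
40 is even -> steps_to_one(20)
20 is even -> steps_to_one(10)
10 is even -> steps_to_one(5)
5 is odd -> 3*5+1 = 16 -> steps_to_one(16)
16 is even -> steps_to_one(8)
8 is even -> steps_to_one(4)
4 is even -> steps_to_one(2)
2 is even -> steps_to_one(1)
Reached 1 after 14 steps
= 14


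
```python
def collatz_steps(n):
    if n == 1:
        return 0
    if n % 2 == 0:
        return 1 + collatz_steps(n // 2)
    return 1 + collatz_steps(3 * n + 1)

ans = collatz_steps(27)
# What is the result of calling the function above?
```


collatz_steps(27)
27 is odd -> 3*27+1 = 82 -> collatz_steps(82)
82 is even -> collatz_steps(41)
41 is odd -> 3*41+1 = 124 -> collatz_steps(124)
124 is even -> collatz_steps(62)
62 is even -> collatz_steps(31)
31 is odd -> 3*31+1 = 94 -> collatz_steps(94)
94 is even -> collatz_steps(47)
47 is odd -> 3*47+1 = 142 -> collatz_steps(142)
142 is even -> collatz_steps(71)
71 is odd -> 3*71+1 = 214 -> collatz_steps(214)
214 is even -> collatz_steps(107)
107 is odd -> 3*107+1 = 322 -> collatz_steps(322)
322 is even -> collatz_steps(161)
161 is odd -> 3*161+1 = 484 -> collatz_steps(484)
484 is even -> collatz_steps(242)
242 is even -> collatz_steps(121)
121 is odd -> 3*121+1 = 364 -> collatz_steps(364)
364 is even -> collatz_steps(182)
182 is even -> collatz_steps(91)
91 is odd -> 3*91+1 = 274 -> collatz_steps(274)
274 is even -> collatz_steps(137)
137 is odd -> 3*137+1 = 412 -> collatz_steps(412)
412 is even -> collatz_steps(206)
206 is even -> collatz_steps(103)
103 is odd -> 3*103+1 = 310 -> collatz_steps(310)
310 is even -> collatz_steps(155)
155 is odd -> 3*155+1 = 466 -> collatz_steps(466)
466 is even -> collatz_steps(233)
233 is odd -> 3*233+1 = 700 -> collatz_steps(700)
700 is even -> collatz_steps(350)
350 is even -> collatz_steps(175)
175 is odd -> 3*175+1 = 526 -> collatz_steps(526)
526 is even -> collatz_steps(263)
263 is odd -> 3*263+1 = 790 -> collatz_steps(790)
790 is even -> collatz_steps(395)
395 is odd -> 3*395+1 = 1186 -> collatz_steps(1186)
1186 is even -> collatz_steps(593)
593 is odd -> 3*593+1 = 1780 -> collatz_steps(1780)
1780 is even -> collatz_steps(890)
890 is even -> collatz_steps(445)
445 is odd -> 3*445+1 = 1336 -> collatz_steps(1336)
1336 is even -> collatz_steps(668)
668 is even -> collatz_steps(334)
334 is even -> collatz_steps(167)
167 is odd -> 3*167+1 = 502 -> collatz_steps(502)
502 is even -> collatz_steps(251)
251 is odd -> 3*251+1 = 754 -> collatz_steps(754)
754 is even -> collatz_steps(377)
377 is odd -> 3*377+1 = 1132 -> collatz_steps(1132)
1132 is even -> collatz_steps(566)
566 is even -> collatz_steps(283)
283 is odd -> 3*283+1 = 850 -> collatz_steps(850)
850 is even -> collatz_steps(425)
425 is odd -> 3*425+1 = 1276 -> collatz_steps(1276)
1276 is even -> collatz_steps(638)
638 is even -> collatz_steps(319)
319 is odd -> 3*319+1 = 958 -> collatz_steps(958)
958 is even -> collatz_steps(479)
479 is odd -> 3*479+1 = 1438 -> collatz_steps(1438)
1438 is even -> collatz_steps(719)
719 is odd -> 3*719+1 = 2158 -> collatz_steps(2158)
2158 is even -> collatz_steps(1079)
1079 is odd -> 3*1079+1 = 3238 -> collatz_steps(3238)
3238 is even -> collatz_steps(1619)
1619 is odd -> 3*1619+1 = 4858 -> collatz_steps(4858)
4858 is even -> collatz_steps(2429)
2429 is odd -> 3*2429+1 = 7288 -> collatz_steps(7288)
7288 is even -> collatz_steps(3644)
3644 is even -> collatz_steps(1822)
1822 is even -> collatz_steps(911)
911 is odd -> 3*911+1 = 2734 -> collatz_steps(2734)
2734 is even -> collatz_steps(1367)
1367 is odd -> 3*1367+1 = 4102 -> collatz_steps(4102)
4102 is even -> collatz_steps(2051)
2051 is odd -> 3*2051+1 = 6154 -> collatz_steps(6154)
6154 is even -> collatz_steps(3077)
3077 is odd -> 3*3077+1 = 9232 -> collatz_steps(9232)
9232 is even -> collatz_steps(4616)
4616 is even -> collatz_steps(2308)
2308 is even -> collatz_steps(1154)
1154 is even -> collatz_steps(577)
577 is odd -> 3*577+1 = 1732 -> collatz_steps(1732)
1732 is even -> collatz_steps(866)
866 is even -> collatz_steps(433)
433 is odd -> 3*433+1 = 1300 -> collatz_steps(1300)
1300 is even -> collatz_steps(650)
650 is even -> collatz_steps(325)
325 is odd -> 3*325+1 = 976 -> collatz_steps(976)
976 is even -> collatz_steps(488)
488 is even -> collatz_steps(244)
244 is even -> collatz_steps(122)
122 is even -> collatz_steps(61)
61 is odd -> 3*61+1 = 184 -> collatz_steps(184)
184 is even -> collatz_steps(92)
92 is even -> collatz_steps(46)
46 is even -> collatz_steps(23)
23 is odd -> 3*23+1 = 70 -> collatz_steps(70)
70 is even -> collatz_steps(35)
35 is odd -> 3*35+1 = 106 -> collatz_steps(106)
106 is even -> collatz_steps(53)
53 is odd -> 3*53+1 = 160 -> collatz_steps(160)
160 is even -> collatz_steps(80)
80 is even -> collatz_steps(40)
40 is even -> collatz_steps(20)
20 is even -> collatz_steps(10)
10 is even -> collatz_steps(5)
5 is odd -> 3*5+1 = 16 -> collatz_steps(16)
16 is even -> collatz_steps(8)
8 is even -> collatz_steps(4)
4 is even -> collatz_steps(2)
2 is even -> collatz_steps(1)
Reached 1 after 111 steps
= 111


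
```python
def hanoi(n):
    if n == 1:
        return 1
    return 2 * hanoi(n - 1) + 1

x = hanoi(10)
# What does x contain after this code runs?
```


hanoi(10)
= 2 * hanoi(9) + 1
= 2 * (2 * hanoi(8) + 1) + 1
= 2 * (2 * (2 * hanoi(7) + 1) + 1) + 1
= 2 * (2 * (2 * (2 * hanoi(6) + 1) + 1) + 1) + 1
= 2 * (2 * (2 * (2 * (2 * hanoi(5) + 1) + 1) + 1) + 1) + 1
= 2 * (2 * (2 * (2 * (2 * (2 * hanoi(4) + 1) + 1) + 1) + 1) + 1) + 1
= 2 * (2 * (2 * (2 * (2 * (2 * (2 * hanoi(3) + 1) + 1) + 1) + 1) + 1) + 1) + 1
= 2 * (2 * (2 * (2 * (2 * (2 * (2 * (2 * hanoi(2) + 1) + 1) + 1) + 1) + 1) + 1) + 1) + 1
= 2 * (2 * (2 * (2 * (2 * (2 * (2 * (2 * (2 * hanoi(1) + 1) + 1) + 1) + 1) + 1) + 1) + 1) + 1) + 1
Now compute bottom-up:
hanoi(1) = 1
hanoi(2) = 2 * 1 + 1 = 3
hanoi(3) = 2 * 3 + 1 = 7
hanoi(4) = 2 * 7 + 1 = 15
hanoi(5) = 2 * 15 + 1 = 31
hanoi(6) = 2 * 31 + 1 = 63
hanoi(7) = 2 * 63 + 1 = 127
hanoi(8) = 2 * 127 + 1 = 255
hanoi(9) = 2 * 255 + 1 = 511
hanoi(10) = 2 * 511 + 1 = 1023
= 1023


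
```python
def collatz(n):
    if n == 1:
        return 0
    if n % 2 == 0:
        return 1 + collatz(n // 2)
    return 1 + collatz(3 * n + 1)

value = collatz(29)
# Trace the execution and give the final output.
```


collatz(29)
29 is odd -> 3*29+1 = 88 -> collatz(88)
88 is even -> collatz(44)
44 is even -> collatz(22)
22 is even -> collatz(11)
11 is odd -> 3*11+1 = 34 -> collatz(34)
34 is even -> collatz(17)
17 is odd -> 3*17+1 = 52 -> collatz(52)
52 is even -> collatz(26)
26 is even -> collatz(13)
13 is odd -> 3*13+1 = 40 -> collatz(40)
40 is even -> collatz(20)
20 is even -> collatz(10)
10 is even -> collatz(5)
5 is odd -> 3*5+1 = 16 -> collatz(16)
16 is even -> collatz(8)
8 is even -> collatz(4)
4 is even -> collatz(2)
2 is even -> collatz(1)
Reached 1 after 18 steps
= 18


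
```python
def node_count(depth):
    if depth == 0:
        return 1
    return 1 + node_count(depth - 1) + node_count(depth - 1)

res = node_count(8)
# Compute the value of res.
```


node_count(8)
= 1 + node_count(7) + node_count(7)
= 1 + 2 * node_count(7)
node_count(k) = 2^(k+1) - 1
node_count(0) = 1
node_count(1) = 3
node_count(2) = 7
node_count(3) = 15
node_count(4) = 31
node_count(8) = 2^9 - 1 = 511


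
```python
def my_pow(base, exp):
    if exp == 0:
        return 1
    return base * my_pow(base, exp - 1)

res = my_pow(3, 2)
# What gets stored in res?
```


my_pow(3, 2)
= 3 * my_pow(3, 1)
= 3 * 3 * my_pow(3, 0)
= 3 * 3 * 1
= 9


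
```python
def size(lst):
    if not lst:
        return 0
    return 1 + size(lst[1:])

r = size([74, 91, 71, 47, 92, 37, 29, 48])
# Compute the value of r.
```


size([74, 91, 71, 47, 92, 37, 29, 48])
= 1 + size([91, 71, 47, 92, 37, 29, 48])
= 1 + 1 + size([71, 47, 92, 37, 29, 48])
= 1 + 1 + 1 + size([47, 92, 37, 29, 48])
= 1 + 1 + 1 + 1 + size([92, 37, 29, 48])
= 1 + 1 + 1 + 1 + 1 + size([37, 29, 48])
= 1 + 1 + 1 + 1 + 1 + 1 + size([29, 48])
= 1 + 1 + 1 + 1 + 1 + 1 + 1 + size([48])
= 1 + 1 + 1 + 1 + 1 + 1 + 1 + 1 + size([])
= 1 + 1 + 1 + 1 + 1 + 1 + 1 + 1 + 0
= 8


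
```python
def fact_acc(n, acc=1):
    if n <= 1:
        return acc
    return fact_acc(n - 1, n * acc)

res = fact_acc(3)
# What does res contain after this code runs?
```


fact_acc(3, 1)
= fact_acc(2, 3 * 1) = fact_acc(2, 3)
= fact_acc(1, 2 * 3) = fact_acc(1, 6)
n <= 1, return acc = 6


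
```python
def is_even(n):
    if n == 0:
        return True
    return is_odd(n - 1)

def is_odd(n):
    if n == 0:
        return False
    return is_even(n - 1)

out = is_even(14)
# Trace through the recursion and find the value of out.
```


is_even(14)
= is_odd(13)
= is_even(12)
= is_odd(11)
= is_even(10)
= is_odd(9)
= is_even(8)
= is_odd(7)
= is_even(6)
= is_odd(5)
= is_even(4)
= is_odd(3)
= is_even(2)
= is_odd(1)
= is_even(0)
n == 0: return True
= True


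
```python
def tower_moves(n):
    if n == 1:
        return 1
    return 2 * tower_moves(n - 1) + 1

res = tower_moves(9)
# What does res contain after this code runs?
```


tower_moves(9)
= 2 * tower_moves(8) + 1
= 2 * (2 * tower_moves(7) + 1) + 1
= 2 * (2 * (2 * tower_moves(6) + 1) + 1) + 1
= 2 * (2 * (2 * (2 * tower_moves(5) + 1) + 1) + 1) + 1
= 2 * (2 * (2 * (2 * (2 * tower_moves(4) + 1) + 1) + 1) + 1) + 1
= 2 * (2 * (2 * (2 * (2 * (2 * tower_moves(3) + 1) + 1) + 1) + 1) + 1) + 1
= 2 * (2 * (2 * (2 * (2 * (2 * (2 * tower_moves(2) + 1) + 1) + 1) + 1) + 1) + 1) + 1
= 2 * (2 * (2 * (2 * (2 * (2 * (2 * (2 * tower_moves(1) + 1) + 1) + 1) + 1) + 1) + 1) + 1) + 1
Now compute bottom-up:
tower_moves(1) = 1
tower_moves(2) = 2 * 1 + 1 = 3
tower_moves(3) = 2 * 3 + 1 = 7
tower_moves(4) = 2 * 7 + 1 = 15
tower_moves(5) = 2 * 15 + 1 = 31
tower_moves(6) = 2 * 31 + 1 = 63
tower_moves(7) = 2 * 63 + 1 = 127
tower_moves(8) = 2 * 127 + 1 = 255
tower_moves(9) = 2 * 255 + 1 = 511
= 511


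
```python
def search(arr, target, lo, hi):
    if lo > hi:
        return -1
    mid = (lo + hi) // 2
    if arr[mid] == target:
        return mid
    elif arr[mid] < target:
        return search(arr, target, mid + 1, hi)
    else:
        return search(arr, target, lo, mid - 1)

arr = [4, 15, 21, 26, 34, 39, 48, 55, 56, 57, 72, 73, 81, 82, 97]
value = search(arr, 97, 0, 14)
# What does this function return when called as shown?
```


search(arr, 97, 0, 14)
lo=0, hi=14, mid=7, arr[mid]=55
55 < 97, search right half
lo=8, hi=14, mid=11, arr[mid]=73
73 < 97, search right half
lo=12, hi=14, mid=13, arr[mid]=82
82 < 97, search right half
lo=14, hi=14, mid=14, arr[mid]=97
arr[14] == 97, found at index 14
= 14


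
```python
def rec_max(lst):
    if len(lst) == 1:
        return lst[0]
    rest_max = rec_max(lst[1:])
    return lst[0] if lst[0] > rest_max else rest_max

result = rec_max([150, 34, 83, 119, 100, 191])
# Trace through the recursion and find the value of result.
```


rec_max([150, 34, 83, 119, 100, 191])
= compare 150 with rec_max([34, 83, 119, 100, 191])
= compare 34 with rec_max([83, 119, 100, 191])
= compare 83 with rec_max([119, 100, 191])
= compare 119 with rec_max([100, 191])
= compare 100 with rec_max([191])
Base: rec_max([191]) = 191
compare 100 with 191: max = 191
compare 119 with 191: max = 191
compare 83 with 191: max = 191
compare 34 with 191: max = 191
compare 150 with 191: max = 191
= 191


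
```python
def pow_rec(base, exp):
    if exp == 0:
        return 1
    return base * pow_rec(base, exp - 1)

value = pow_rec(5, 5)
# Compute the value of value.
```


pow_rec(5, 5)
= 5 * pow_rec(5, 4)
= 5 * 5 * pow_rec(5, 3)
= 5 * 5 * 5 * pow_rec(5, 2)
= 5 * 5 * 5 * 5 * pow_rec(5, 1)
= 5 * 5 * 5 * 5 * 5 * pow_rec(5, 0)
= 5 * 5 * 5 * 5 * 5 * 1
= 3125


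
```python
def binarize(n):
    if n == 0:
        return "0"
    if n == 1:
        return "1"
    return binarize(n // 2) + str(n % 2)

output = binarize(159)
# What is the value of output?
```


binarize(159)
= binarize(79) + "1"
= binarize(39) + "1" + "1"
= binarize(19) + "1" + "1" + "1"
= binarize(9) + "1" + "1" + "1" + "1"
= binarize(4) + "1" + "1" + "1" + "1" + "1"
= binarize(2) + "0" + "1" + "1" + "1" + "1" + "1"
= binarize(1) + "0" + "0" + "1" + "1" + "1" + "1" + "1"
= "1" + "0" + "0" + "1" + "1" + "1" + "1" + "1"
= "10011111"


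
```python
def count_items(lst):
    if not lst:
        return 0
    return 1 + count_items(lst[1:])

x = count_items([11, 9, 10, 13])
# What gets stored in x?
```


count_items([11, 9, 10, 13])
= 1 + count_items([9, 10, 13])
= 1 + 1 + count_items([10, 13])
= 1 + 1 + 1 + count_items([13])
= 1 + 1 + 1 + 1 + count_items([])
= 1 + 1 + 1 + 1 + 0
= 4


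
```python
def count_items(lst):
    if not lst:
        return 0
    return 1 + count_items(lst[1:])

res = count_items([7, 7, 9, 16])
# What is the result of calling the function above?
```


count_items([7, 7, 9, 16])
= 1 + count_items([7, 9, 16])
= 1 + 1 + count_items([9, 16])
= 1 + 1 + 1 + count_items([16])
= 1 + 1 + 1 + 1 + count_items([])
= 1 + 1 + 1 + 1 + 0
= 4


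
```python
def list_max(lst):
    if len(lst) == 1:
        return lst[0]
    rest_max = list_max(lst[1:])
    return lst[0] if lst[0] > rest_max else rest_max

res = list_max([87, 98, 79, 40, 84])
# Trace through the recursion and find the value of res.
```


list_max([87, 98, 79, 40, 84])
= compare 87 with list_max([98, 79, 40, 84])
= compare 98 with list_max([79, 40, 84])
= compare 79 with list_max([40, 84])
= compare 40 with list_max([84])
Base: list_max([84]) = 84
compare 40 with 84: max = 84
compare 79 with 84: max = 84
compare 98 with 84: max = 98
compare 87 with 98: max = 98
= 98


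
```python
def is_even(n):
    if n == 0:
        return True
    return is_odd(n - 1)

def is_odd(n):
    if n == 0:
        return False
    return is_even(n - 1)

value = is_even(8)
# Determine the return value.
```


is_even(8)
= is_odd(7)
= is_even(6)
= is_odd(5)
= is_even(4)
= is_odd(3)
= is_even(2)
= is_odd(1)
= is_even(0)
n == 0: return True
= True


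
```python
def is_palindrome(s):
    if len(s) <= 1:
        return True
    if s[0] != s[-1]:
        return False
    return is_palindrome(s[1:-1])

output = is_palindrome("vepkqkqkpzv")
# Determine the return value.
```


is_palindrome("vepkqkqkpzv")
"vepkqkqkpzv": s[0]='v' == s[-1]='v' -> is_palindrome("epkqkqkpz")
"epkqkqkpz": s[0]='e' != s[-1]='z' -> False
= False


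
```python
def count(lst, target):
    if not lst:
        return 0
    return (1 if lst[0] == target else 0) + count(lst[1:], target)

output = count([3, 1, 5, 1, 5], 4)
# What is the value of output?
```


count([3, 1, 5, 1, 5], 4)
lst[0]=3 != 4: 0 + count([1, 5, 1, 5], 4)
lst[0]=1 != 4: 0 + count([5, 1, 5], 4)
lst[0]=5 != 4: 0 + count([1, 5], 4)
lst[0]=1 != 4: 0 + count([5], 4)
lst[0]=5 != 4: 0 + count([], 4)
= 0


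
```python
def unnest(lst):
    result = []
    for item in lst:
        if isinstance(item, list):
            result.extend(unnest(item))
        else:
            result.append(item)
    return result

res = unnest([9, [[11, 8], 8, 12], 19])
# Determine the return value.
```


unnest([9, [[11, 8], 8, 12], 19])
Processing each element:
  9 is not a list -> append 9
  [[11, 8], 8, 12] is a list -> unnest recursively -> [11, 8, 8, 12]
  19 is not a list -> append 19
= [9, 11, 8, 8, 12, 19]


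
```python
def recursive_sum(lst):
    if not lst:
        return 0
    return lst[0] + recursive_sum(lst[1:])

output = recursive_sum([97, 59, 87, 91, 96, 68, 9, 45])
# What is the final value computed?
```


recursive_sum([97, 59, 87, 91, 96, 68, 9, 45])
= 97 + recursive_sum([59, 87, 91, 96, 68, 9, 45])
= 97 + 59 + recursive_sum([87, 91, 96, 68, 9, 45])
= 97 + 59 + 87 + recursive_sum([91, 96, 68, 9, 45])
= 97 + 59 + 87 + 91 + recursive_sum([96, 68, 9, 45])
= 97 + 59 + 87 + 91 + 96 + recursive_sum([68, 9, 45])
= 97 + 59 + 87 + 91 + 96 + 68 + recursive_sum([9, 45])
= 97 + 59 + 87 + 91 + 96 + 68 + 9 + recursive_sum([45])
= 97 + 59 + 87 + 91 + 96 + 68 + 9 + 45 + recursive_sum([])
= 97 + 59 + 87 + 91 + 96 + 68 + 9 + 45 + 0
= 552


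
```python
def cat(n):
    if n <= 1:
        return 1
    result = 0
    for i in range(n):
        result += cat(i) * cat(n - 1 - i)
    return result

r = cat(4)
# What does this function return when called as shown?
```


cat(4)
= sum of cat(i) * cat(4-1-i) for i in 0..3
First compute sub-values bottom-up:
  cat(0) = 1, cat(1) = 1
  cat(2) = 1*1 + 1*1 = 2
  cat(3) = 1*2 + 1*1 + 2*1 = 5
Now cat(4):
  cat(0)*cat(3) = 1*5 = 5
  cat(1)*cat(2) = 1*2 = 2
  cat(2)*cat(1) = 2*1 = 2
  cat(3)*cat(0) = 5*1 = 5
= 5 + 2 + 2 + 5
= 14


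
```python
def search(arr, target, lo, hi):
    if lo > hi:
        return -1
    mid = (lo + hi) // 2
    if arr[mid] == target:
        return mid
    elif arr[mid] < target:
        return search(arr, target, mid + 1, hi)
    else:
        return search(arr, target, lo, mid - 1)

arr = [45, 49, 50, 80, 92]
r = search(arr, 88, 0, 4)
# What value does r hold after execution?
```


search(arr, 88, 0, 4)
lo=0, hi=4, mid=2, arr[mid]=50
50 < 88, search right half
lo=3, hi=4, mid=3, arr[mid]=80
80 < 88, search right half
lo=4, hi=4, mid=4, arr[mid]=92
92 > 88, search left half
lo > hi, target not found, return -1
= -1


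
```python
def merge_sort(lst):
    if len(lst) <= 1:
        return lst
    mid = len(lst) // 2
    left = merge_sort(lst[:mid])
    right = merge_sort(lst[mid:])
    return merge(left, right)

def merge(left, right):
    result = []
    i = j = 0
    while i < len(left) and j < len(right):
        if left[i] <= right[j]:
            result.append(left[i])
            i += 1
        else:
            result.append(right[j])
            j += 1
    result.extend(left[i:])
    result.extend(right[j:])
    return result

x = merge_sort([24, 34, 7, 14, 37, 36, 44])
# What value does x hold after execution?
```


merge_sort([24, 34, 7, 14, 37, 36, 44])
Split into [24, 34, 7] and [14, 37, 36, 44]
Left sorted: [7, 24, 34]
Right sorted: [14, 36, 37, 44]
Merge [7, 24, 34] and [14, 36, 37, 44]
= [7, 14, 24, 34, 36, 37, 44]


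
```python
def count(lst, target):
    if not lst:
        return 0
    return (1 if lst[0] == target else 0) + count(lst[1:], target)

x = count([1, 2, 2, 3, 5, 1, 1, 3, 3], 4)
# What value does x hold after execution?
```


count([1, 2, 2, 3, 5, 1, 1, 3, 3], 4)
lst[0]=1 != 4: 0 + count([2, 2, 3, 5, 1, 1, 3, 3], 4)
lst[0]=2 != 4: 0 + count([2, 3, 5, 1, 1, 3, 3], 4)
lst[0]=2 != 4: 0 + count([3, 5, 1, 1, 3, 3], 4)
lst[0]=3 != 4: 0 + count([5, 1, 1, 3, 3], 4)
lst[0]=5 != 4: 0 + count([1, 1, 3, 3], 4)
lst[0]=1 != 4: 0 + count([1, 3, 3], 4)
lst[0]=1 != 4: 0 + count([3, 3], 4)
lst[0]=3 != 4: 0 + count([3], 4)
lst[0]=3 != 4: 0 + count([], 4)
= 0


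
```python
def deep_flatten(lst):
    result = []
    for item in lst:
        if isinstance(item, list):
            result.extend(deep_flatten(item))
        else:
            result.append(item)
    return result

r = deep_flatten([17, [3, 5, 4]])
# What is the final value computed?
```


deep_flatten([17, [3, 5, 4]])
Processing each element:
  17 is not a list -> append 17
  [3, 5, 4] is a list -> deep_flatten recursively -> [3, 5, 4]
= [17, 3, 5, 4]


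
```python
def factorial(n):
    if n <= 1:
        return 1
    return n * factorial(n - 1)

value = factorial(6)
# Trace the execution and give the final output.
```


factorial(6)
= 6 * factorial(5)
= 6 * 5 * factorial(4)
= 6 * 5 * 4 * factorial(3)
= 6 * 5 * 4 * 3 * factorial(2)
= 6 * 5 * 4 * 3 * 2 * factorial(1)
= 6 * 5 * 4 * 3 * 2 * 1
= 720


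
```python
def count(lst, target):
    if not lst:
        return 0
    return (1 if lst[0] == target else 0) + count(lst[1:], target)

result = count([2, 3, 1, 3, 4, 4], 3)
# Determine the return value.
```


count([2, 3, 1, 3, 4, 4], 3)
lst[0]=2 != 3: 0 + count([3, 1, 3, 4, 4], 3)
lst[0]=3 == 3: 1 + count([1, 3, 4, 4], 3)
lst[0]=1 != 3: 0 + count([3, 4, 4], 3)
lst[0]=3 == 3: 1 + count([4, 4], 3)
lst[0]=4 != 3: 0 + count([4], 3)
lst[0]=4 != 3: 0 + count([], 3)
= 2


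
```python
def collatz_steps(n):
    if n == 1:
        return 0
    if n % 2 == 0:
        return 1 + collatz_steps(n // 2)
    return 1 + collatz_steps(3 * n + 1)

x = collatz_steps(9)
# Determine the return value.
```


collatz_steps(9)
9 is odd -> 3*9+1 = 28 -> collatz_steps(28)
28 is even -> collatz_steps(14)
14 is even -> collatz_steps(7)
7 is odd -> 3*7+1 = 22 -> collatz_steps(22)
22 is even -> collatz_steps(11)
11 is odd -> 3*11+1 = 34 -> collatz_steps(34)
34 is even -> collatz_steps(17)
17 is odd -> 3*17+1 = 52 -> collatz_steps(52)
52 is even -> collatz_steps(26)
26 is even -> collatz_steps(13)
13 is odd -> 3*13+1 = 40 -> collatz_steps(40)
40 is even -> collatz_steps(20)
20 is even -> collatz_steps(10)
10 is even -> collatz_steps(5)
5 is odd -> 3*5+1 = 16 -> collatz_steps(16)
16 is even -> collatz_steps(8)
8 is even -> collatz_steps(4)
4 is even -> collatz_steps(2)
2 is even -> collatz_steps(1)
Reached 1 after 19 steps
= 19


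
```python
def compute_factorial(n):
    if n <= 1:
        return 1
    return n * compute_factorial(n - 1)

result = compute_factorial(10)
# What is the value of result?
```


compute_factorial(10)
= 10 * compute_factorial(9)
= 10 * 9 * compute_factorial(8)
= 10 * 9 * 8 * compute_factorial(7)
= 10 * 9 * 8 * 7 * compute_factorial(6)
= 10 * 9 * 8 * 7 * 6 * compute_factorial(5)
= 10 * 9 * 8 * 7 * 6 * 5 * compute_factorial(4)
= 10 * 9 * 8 * 7 * 6 * 5 * 4 * compute_factorial(3)
= 10 * 9 * 8 * 7 * 6 * 5 * 4 * 3 * compute_factorial(2)
= 10 * 9 * 8 * 7 * 6 * 5 * 4 * 3 * 2 * compute_factorial(1)
= 10 * 9 * 8 * 7 * 6 * 5 * 4 * 3 * 2 * 1
= 3628800
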